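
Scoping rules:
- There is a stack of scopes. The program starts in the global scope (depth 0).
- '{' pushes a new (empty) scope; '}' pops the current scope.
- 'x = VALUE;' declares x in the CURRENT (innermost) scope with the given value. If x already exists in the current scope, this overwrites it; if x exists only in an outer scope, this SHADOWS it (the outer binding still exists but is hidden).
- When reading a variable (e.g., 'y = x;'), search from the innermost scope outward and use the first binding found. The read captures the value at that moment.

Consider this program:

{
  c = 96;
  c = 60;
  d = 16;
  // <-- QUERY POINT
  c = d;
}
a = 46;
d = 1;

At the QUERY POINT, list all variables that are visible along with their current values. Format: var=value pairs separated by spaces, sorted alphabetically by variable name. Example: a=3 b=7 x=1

Answer: c=60 d=16

Derivation:
Step 1: enter scope (depth=1)
Step 2: declare c=96 at depth 1
Step 3: declare c=60 at depth 1
Step 4: declare d=16 at depth 1
Visible at query point: c=60 d=16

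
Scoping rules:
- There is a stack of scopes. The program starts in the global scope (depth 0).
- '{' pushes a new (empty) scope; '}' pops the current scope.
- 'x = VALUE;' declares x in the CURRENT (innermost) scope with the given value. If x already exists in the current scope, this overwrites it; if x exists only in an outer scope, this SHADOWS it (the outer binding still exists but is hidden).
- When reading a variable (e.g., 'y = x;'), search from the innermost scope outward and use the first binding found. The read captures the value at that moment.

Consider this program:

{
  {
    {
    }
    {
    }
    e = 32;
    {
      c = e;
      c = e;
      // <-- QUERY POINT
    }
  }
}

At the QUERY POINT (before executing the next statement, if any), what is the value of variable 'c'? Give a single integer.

Answer: 32

Derivation:
Step 1: enter scope (depth=1)
Step 2: enter scope (depth=2)
Step 3: enter scope (depth=3)
Step 4: exit scope (depth=2)
Step 5: enter scope (depth=3)
Step 6: exit scope (depth=2)
Step 7: declare e=32 at depth 2
Step 8: enter scope (depth=3)
Step 9: declare c=(read e)=32 at depth 3
Step 10: declare c=(read e)=32 at depth 3
Visible at query point: c=32 e=32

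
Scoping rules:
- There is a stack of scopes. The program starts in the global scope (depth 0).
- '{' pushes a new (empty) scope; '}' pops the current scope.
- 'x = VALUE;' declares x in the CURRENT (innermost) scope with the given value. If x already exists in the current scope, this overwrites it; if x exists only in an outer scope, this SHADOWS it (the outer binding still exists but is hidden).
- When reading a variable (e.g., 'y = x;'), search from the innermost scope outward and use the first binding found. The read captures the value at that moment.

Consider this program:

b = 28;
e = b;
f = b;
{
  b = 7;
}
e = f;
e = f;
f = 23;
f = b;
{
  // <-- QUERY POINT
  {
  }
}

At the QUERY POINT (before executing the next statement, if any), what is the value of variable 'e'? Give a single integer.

Answer: 28

Derivation:
Step 1: declare b=28 at depth 0
Step 2: declare e=(read b)=28 at depth 0
Step 3: declare f=(read b)=28 at depth 0
Step 4: enter scope (depth=1)
Step 5: declare b=7 at depth 1
Step 6: exit scope (depth=0)
Step 7: declare e=(read f)=28 at depth 0
Step 8: declare e=(read f)=28 at depth 0
Step 9: declare f=23 at depth 0
Step 10: declare f=(read b)=28 at depth 0
Step 11: enter scope (depth=1)
Visible at query point: b=28 e=28 f=28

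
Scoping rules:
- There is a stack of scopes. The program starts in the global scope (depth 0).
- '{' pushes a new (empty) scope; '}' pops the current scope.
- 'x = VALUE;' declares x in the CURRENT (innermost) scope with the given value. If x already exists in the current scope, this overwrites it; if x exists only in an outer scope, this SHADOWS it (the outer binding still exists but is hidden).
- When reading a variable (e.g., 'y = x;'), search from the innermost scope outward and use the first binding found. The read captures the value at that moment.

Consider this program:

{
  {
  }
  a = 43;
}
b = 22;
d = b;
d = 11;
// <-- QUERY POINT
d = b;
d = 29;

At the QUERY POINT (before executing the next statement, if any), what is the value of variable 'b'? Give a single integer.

Answer: 22

Derivation:
Step 1: enter scope (depth=1)
Step 2: enter scope (depth=2)
Step 3: exit scope (depth=1)
Step 4: declare a=43 at depth 1
Step 5: exit scope (depth=0)
Step 6: declare b=22 at depth 0
Step 7: declare d=(read b)=22 at depth 0
Step 8: declare d=11 at depth 0
Visible at query point: b=22 d=11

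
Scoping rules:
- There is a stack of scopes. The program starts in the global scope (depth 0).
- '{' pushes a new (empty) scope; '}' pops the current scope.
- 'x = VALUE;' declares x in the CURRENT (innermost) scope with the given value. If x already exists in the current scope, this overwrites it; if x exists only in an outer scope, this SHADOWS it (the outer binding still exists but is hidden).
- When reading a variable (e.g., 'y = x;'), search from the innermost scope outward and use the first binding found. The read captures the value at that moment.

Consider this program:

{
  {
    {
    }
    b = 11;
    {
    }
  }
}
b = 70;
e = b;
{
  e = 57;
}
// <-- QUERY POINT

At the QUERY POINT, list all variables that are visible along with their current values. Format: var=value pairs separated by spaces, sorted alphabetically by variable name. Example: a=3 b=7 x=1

Answer: b=70 e=70

Derivation:
Step 1: enter scope (depth=1)
Step 2: enter scope (depth=2)
Step 3: enter scope (depth=3)
Step 4: exit scope (depth=2)
Step 5: declare b=11 at depth 2
Step 6: enter scope (depth=3)
Step 7: exit scope (depth=2)
Step 8: exit scope (depth=1)
Step 9: exit scope (depth=0)
Step 10: declare b=70 at depth 0
Step 11: declare e=(read b)=70 at depth 0
Step 12: enter scope (depth=1)
Step 13: declare e=57 at depth 1
Step 14: exit scope (depth=0)
Visible at query point: b=70 e=70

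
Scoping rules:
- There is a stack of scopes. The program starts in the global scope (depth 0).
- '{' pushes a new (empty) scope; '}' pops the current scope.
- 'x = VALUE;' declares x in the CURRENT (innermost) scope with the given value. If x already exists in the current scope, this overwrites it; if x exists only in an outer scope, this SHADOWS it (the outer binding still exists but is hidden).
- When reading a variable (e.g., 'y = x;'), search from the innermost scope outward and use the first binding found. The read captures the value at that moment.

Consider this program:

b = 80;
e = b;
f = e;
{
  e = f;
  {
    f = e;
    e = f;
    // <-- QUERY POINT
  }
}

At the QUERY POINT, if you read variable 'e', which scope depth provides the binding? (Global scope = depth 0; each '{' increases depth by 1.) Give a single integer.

Step 1: declare b=80 at depth 0
Step 2: declare e=(read b)=80 at depth 0
Step 3: declare f=(read e)=80 at depth 0
Step 4: enter scope (depth=1)
Step 5: declare e=(read f)=80 at depth 1
Step 6: enter scope (depth=2)
Step 7: declare f=(read e)=80 at depth 2
Step 8: declare e=(read f)=80 at depth 2
Visible at query point: b=80 e=80 f=80

Answer: 2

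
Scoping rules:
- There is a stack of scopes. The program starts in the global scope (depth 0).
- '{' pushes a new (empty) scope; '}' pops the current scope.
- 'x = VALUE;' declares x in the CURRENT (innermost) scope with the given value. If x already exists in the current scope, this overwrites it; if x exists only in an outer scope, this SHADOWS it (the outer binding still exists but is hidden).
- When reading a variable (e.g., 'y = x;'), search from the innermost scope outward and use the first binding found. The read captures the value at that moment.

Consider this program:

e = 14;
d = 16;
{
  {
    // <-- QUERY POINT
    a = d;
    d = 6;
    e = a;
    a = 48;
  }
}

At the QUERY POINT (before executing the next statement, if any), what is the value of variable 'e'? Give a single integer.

Step 1: declare e=14 at depth 0
Step 2: declare d=16 at depth 0
Step 3: enter scope (depth=1)
Step 4: enter scope (depth=2)
Visible at query point: d=16 e=14

Answer: 14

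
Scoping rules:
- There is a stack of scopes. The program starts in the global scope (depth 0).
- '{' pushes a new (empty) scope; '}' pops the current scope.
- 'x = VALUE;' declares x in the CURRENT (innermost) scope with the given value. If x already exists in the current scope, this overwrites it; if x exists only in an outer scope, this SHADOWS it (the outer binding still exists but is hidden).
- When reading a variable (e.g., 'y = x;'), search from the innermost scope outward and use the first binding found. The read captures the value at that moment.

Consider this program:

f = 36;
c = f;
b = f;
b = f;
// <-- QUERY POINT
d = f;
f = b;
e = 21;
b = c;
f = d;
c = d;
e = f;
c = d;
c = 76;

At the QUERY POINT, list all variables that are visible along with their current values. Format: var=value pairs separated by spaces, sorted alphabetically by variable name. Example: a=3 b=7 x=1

Step 1: declare f=36 at depth 0
Step 2: declare c=(read f)=36 at depth 0
Step 3: declare b=(read f)=36 at depth 0
Step 4: declare b=(read f)=36 at depth 0
Visible at query point: b=36 c=36 f=36

Answer: b=36 c=36 f=36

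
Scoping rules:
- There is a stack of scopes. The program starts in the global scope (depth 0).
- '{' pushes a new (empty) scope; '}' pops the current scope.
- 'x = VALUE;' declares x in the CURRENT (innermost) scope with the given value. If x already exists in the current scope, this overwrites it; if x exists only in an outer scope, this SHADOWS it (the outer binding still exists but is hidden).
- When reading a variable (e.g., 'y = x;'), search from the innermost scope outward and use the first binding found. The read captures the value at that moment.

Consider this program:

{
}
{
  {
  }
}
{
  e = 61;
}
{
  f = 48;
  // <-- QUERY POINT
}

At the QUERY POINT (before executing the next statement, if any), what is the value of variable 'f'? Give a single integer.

Answer: 48

Derivation:
Step 1: enter scope (depth=1)
Step 2: exit scope (depth=0)
Step 3: enter scope (depth=1)
Step 4: enter scope (depth=2)
Step 5: exit scope (depth=1)
Step 6: exit scope (depth=0)
Step 7: enter scope (depth=1)
Step 8: declare e=61 at depth 1
Step 9: exit scope (depth=0)
Step 10: enter scope (depth=1)
Step 11: declare f=48 at depth 1
Visible at query point: f=48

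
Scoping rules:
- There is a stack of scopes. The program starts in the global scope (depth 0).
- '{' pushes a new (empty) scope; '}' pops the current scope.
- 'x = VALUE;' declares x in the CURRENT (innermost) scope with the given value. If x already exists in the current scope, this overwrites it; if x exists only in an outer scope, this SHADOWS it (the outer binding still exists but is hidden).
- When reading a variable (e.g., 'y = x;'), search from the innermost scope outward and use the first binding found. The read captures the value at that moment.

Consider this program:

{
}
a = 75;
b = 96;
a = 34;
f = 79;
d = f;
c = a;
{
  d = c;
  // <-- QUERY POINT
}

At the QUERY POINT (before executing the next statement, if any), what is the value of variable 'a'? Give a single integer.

Answer: 34

Derivation:
Step 1: enter scope (depth=1)
Step 2: exit scope (depth=0)
Step 3: declare a=75 at depth 0
Step 4: declare b=96 at depth 0
Step 5: declare a=34 at depth 0
Step 6: declare f=79 at depth 0
Step 7: declare d=(read f)=79 at depth 0
Step 8: declare c=(read a)=34 at depth 0
Step 9: enter scope (depth=1)
Step 10: declare d=(read c)=34 at depth 1
Visible at query point: a=34 b=96 c=34 d=34 f=79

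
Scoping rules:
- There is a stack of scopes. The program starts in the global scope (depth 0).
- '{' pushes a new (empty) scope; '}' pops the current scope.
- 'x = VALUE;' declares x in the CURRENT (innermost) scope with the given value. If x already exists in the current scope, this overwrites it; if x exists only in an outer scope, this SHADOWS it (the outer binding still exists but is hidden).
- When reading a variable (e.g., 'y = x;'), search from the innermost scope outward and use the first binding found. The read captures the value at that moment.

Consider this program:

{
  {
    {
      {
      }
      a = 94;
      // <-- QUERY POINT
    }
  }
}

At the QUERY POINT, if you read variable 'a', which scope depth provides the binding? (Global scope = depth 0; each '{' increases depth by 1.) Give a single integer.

Answer: 3

Derivation:
Step 1: enter scope (depth=1)
Step 2: enter scope (depth=2)
Step 3: enter scope (depth=3)
Step 4: enter scope (depth=4)
Step 5: exit scope (depth=3)
Step 6: declare a=94 at depth 3
Visible at query point: a=94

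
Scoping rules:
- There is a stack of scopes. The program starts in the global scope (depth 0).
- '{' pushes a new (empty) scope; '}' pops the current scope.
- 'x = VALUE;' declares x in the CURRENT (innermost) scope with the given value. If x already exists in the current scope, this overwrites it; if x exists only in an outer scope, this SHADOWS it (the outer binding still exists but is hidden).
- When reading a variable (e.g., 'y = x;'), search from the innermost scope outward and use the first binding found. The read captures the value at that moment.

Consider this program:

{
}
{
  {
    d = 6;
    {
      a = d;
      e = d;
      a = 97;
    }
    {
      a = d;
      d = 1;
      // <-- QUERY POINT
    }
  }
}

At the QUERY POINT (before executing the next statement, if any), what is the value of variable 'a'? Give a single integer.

Answer: 6

Derivation:
Step 1: enter scope (depth=1)
Step 2: exit scope (depth=0)
Step 3: enter scope (depth=1)
Step 4: enter scope (depth=2)
Step 5: declare d=6 at depth 2
Step 6: enter scope (depth=3)
Step 7: declare a=(read d)=6 at depth 3
Step 8: declare e=(read d)=6 at depth 3
Step 9: declare a=97 at depth 3
Step 10: exit scope (depth=2)
Step 11: enter scope (depth=3)
Step 12: declare a=(read d)=6 at depth 3
Step 13: declare d=1 at depth 3
Visible at query point: a=6 d=1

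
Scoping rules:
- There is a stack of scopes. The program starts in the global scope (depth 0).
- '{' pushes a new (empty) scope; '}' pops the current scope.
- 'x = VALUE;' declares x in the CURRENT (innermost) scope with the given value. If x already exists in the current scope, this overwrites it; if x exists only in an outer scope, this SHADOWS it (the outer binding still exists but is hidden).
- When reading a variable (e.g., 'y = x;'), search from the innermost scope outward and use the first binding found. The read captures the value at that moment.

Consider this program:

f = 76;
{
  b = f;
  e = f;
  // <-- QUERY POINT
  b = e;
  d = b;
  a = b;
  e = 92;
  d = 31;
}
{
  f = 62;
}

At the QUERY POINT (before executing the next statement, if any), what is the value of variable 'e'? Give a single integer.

Step 1: declare f=76 at depth 0
Step 2: enter scope (depth=1)
Step 3: declare b=(read f)=76 at depth 1
Step 4: declare e=(read f)=76 at depth 1
Visible at query point: b=76 e=76 f=76

Answer: 76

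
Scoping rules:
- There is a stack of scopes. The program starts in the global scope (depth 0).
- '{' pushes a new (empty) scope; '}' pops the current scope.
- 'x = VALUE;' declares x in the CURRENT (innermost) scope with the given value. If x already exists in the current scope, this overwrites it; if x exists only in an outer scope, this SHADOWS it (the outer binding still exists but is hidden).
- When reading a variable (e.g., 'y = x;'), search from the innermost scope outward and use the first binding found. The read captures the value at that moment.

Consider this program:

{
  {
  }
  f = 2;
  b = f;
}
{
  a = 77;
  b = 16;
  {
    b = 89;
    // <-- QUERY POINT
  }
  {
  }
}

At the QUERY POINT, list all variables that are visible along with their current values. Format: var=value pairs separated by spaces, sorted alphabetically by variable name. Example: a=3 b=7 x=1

Step 1: enter scope (depth=1)
Step 2: enter scope (depth=2)
Step 3: exit scope (depth=1)
Step 4: declare f=2 at depth 1
Step 5: declare b=(read f)=2 at depth 1
Step 6: exit scope (depth=0)
Step 7: enter scope (depth=1)
Step 8: declare a=77 at depth 1
Step 9: declare b=16 at depth 1
Step 10: enter scope (depth=2)
Step 11: declare b=89 at depth 2
Visible at query point: a=77 b=89

Answer: a=77 b=89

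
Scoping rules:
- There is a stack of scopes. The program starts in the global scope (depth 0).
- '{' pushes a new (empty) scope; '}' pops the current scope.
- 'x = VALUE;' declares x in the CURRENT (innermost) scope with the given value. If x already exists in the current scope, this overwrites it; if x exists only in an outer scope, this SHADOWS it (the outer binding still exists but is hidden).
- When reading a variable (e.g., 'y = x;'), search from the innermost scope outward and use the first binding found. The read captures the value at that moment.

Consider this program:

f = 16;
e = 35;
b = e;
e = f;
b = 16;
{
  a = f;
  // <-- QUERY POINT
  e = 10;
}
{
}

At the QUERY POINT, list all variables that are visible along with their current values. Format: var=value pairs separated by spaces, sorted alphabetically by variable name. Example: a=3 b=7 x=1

Step 1: declare f=16 at depth 0
Step 2: declare e=35 at depth 0
Step 3: declare b=(read e)=35 at depth 0
Step 4: declare e=(read f)=16 at depth 0
Step 5: declare b=16 at depth 0
Step 6: enter scope (depth=1)
Step 7: declare a=(read f)=16 at depth 1
Visible at query point: a=16 b=16 e=16 f=16

Answer: a=16 b=16 e=16 f=16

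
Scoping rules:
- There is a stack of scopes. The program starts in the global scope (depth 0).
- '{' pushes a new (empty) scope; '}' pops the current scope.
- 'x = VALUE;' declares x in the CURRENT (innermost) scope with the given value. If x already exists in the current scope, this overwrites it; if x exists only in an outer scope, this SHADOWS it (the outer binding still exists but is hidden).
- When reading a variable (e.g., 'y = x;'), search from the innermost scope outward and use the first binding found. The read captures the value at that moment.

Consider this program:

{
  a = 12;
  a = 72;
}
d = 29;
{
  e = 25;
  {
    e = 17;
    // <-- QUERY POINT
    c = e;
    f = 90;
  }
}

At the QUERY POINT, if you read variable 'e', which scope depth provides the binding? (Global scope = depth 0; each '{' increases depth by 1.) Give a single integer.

Step 1: enter scope (depth=1)
Step 2: declare a=12 at depth 1
Step 3: declare a=72 at depth 1
Step 4: exit scope (depth=0)
Step 5: declare d=29 at depth 0
Step 6: enter scope (depth=1)
Step 7: declare e=25 at depth 1
Step 8: enter scope (depth=2)
Step 9: declare e=17 at depth 2
Visible at query point: d=29 e=17

Answer: 2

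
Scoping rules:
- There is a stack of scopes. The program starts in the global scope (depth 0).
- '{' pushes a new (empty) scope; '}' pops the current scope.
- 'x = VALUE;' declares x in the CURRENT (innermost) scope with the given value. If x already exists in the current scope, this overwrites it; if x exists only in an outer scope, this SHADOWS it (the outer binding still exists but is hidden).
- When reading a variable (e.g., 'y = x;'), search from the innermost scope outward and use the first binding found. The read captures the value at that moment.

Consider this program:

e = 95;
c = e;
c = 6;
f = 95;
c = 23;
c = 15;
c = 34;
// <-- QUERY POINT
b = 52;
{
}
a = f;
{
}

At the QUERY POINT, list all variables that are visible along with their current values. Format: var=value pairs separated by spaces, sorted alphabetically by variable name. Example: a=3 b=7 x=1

Answer: c=34 e=95 f=95

Derivation:
Step 1: declare e=95 at depth 0
Step 2: declare c=(read e)=95 at depth 0
Step 3: declare c=6 at depth 0
Step 4: declare f=95 at depth 0
Step 5: declare c=23 at depth 0
Step 6: declare c=15 at depth 0
Step 7: declare c=34 at depth 0
Visible at query point: c=34 e=95 f=95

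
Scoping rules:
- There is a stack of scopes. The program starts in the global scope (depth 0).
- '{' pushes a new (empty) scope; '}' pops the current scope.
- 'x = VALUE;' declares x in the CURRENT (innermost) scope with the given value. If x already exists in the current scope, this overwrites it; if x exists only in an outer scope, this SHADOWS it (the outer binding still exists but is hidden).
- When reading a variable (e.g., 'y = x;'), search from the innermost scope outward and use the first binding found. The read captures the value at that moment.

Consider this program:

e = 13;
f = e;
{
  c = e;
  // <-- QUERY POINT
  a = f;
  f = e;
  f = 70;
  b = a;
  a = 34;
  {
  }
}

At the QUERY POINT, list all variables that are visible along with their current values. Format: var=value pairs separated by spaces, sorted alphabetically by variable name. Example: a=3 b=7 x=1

Step 1: declare e=13 at depth 0
Step 2: declare f=(read e)=13 at depth 0
Step 3: enter scope (depth=1)
Step 4: declare c=(read e)=13 at depth 1
Visible at query point: c=13 e=13 f=13

Answer: c=13 e=13 f=13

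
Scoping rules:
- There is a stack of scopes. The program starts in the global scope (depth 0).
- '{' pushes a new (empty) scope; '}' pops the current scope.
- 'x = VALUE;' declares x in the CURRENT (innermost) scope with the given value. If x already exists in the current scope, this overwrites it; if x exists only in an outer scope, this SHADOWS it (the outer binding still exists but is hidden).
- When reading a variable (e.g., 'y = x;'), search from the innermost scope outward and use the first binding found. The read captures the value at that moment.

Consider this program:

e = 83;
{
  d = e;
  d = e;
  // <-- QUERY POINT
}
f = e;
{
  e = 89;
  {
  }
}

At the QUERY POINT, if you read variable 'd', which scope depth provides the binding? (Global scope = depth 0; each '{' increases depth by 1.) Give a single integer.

Answer: 1

Derivation:
Step 1: declare e=83 at depth 0
Step 2: enter scope (depth=1)
Step 3: declare d=(read e)=83 at depth 1
Step 4: declare d=(read e)=83 at depth 1
Visible at query point: d=83 e=83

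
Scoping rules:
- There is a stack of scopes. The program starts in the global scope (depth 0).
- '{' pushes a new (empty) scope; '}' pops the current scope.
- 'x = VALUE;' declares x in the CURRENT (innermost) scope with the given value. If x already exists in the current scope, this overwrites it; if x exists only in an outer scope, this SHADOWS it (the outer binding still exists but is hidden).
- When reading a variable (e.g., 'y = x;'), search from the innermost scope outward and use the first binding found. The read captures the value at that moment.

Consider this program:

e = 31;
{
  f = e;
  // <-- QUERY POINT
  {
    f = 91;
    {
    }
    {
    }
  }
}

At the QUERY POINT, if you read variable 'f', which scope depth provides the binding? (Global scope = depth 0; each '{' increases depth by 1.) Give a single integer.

Step 1: declare e=31 at depth 0
Step 2: enter scope (depth=1)
Step 3: declare f=(read e)=31 at depth 1
Visible at query point: e=31 f=31

Answer: 1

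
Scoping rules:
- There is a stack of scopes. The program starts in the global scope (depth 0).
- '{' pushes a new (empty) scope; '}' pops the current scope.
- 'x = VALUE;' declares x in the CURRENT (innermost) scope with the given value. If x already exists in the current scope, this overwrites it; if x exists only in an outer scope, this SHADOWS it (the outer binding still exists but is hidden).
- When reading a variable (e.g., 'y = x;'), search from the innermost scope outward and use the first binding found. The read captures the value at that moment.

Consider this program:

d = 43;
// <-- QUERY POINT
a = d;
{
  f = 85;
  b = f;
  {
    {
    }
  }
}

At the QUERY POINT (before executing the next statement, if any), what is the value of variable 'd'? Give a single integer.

Answer: 43

Derivation:
Step 1: declare d=43 at depth 0
Visible at query point: d=43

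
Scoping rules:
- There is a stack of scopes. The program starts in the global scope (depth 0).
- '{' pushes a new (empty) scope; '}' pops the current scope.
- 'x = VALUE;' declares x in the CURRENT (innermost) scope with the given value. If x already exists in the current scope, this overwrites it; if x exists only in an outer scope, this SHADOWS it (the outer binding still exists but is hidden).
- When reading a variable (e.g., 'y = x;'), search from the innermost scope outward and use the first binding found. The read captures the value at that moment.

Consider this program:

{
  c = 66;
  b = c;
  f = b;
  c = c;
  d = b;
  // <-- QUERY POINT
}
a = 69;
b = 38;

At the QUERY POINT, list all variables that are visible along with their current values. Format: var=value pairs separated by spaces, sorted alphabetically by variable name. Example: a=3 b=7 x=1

Step 1: enter scope (depth=1)
Step 2: declare c=66 at depth 1
Step 3: declare b=(read c)=66 at depth 1
Step 4: declare f=(read b)=66 at depth 1
Step 5: declare c=(read c)=66 at depth 1
Step 6: declare d=(read b)=66 at depth 1
Visible at query point: b=66 c=66 d=66 f=66

Answer: b=66 c=66 d=66 f=66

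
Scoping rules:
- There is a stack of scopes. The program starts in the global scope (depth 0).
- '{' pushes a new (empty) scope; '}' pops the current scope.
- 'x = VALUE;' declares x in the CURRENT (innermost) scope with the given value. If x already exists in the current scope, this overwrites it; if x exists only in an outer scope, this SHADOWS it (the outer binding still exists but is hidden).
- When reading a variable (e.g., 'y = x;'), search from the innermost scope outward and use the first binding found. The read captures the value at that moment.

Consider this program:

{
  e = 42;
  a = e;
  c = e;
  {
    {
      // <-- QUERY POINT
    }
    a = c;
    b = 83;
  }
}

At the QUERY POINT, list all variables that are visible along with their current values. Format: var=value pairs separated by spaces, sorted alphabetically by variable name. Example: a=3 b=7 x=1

Step 1: enter scope (depth=1)
Step 2: declare e=42 at depth 1
Step 3: declare a=(read e)=42 at depth 1
Step 4: declare c=(read e)=42 at depth 1
Step 5: enter scope (depth=2)
Step 6: enter scope (depth=3)
Visible at query point: a=42 c=42 e=42

Answer: a=42 c=42 e=42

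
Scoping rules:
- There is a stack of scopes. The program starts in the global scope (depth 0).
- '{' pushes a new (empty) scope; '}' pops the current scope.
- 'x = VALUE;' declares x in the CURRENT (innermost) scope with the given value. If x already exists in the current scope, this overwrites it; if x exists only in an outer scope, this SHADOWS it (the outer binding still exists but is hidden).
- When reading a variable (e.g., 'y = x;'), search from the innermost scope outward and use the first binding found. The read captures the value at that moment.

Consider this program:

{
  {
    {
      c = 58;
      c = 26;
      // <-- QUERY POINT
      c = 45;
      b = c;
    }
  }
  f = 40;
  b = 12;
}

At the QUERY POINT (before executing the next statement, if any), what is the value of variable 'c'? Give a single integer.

Answer: 26

Derivation:
Step 1: enter scope (depth=1)
Step 2: enter scope (depth=2)
Step 3: enter scope (depth=3)
Step 4: declare c=58 at depth 3
Step 5: declare c=26 at depth 3
Visible at query point: c=26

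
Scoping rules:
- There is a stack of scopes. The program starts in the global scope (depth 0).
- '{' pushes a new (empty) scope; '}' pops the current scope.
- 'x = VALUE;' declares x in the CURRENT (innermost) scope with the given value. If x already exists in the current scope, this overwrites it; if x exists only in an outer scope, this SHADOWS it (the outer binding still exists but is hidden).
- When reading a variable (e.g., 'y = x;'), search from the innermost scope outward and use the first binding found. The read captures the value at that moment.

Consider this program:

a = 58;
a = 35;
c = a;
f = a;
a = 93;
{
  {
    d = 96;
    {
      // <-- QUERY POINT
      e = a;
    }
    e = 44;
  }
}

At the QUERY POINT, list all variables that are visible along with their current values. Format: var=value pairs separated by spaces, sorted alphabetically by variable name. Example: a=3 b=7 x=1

Step 1: declare a=58 at depth 0
Step 2: declare a=35 at depth 0
Step 3: declare c=(read a)=35 at depth 0
Step 4: declare f=(read a)=35 at depth 0
Step 5: declare a=93 at depth 0
Step 6: enter scope (depth=1)
Step 7: enter scope (depth=2)
Step 8: declare d=96 at depth 2
Step 9: enter scope (depth=3)
Visible at query point: a=93 c=35 d=96 f=35

Answer: a=93 c=35 d=96 f=35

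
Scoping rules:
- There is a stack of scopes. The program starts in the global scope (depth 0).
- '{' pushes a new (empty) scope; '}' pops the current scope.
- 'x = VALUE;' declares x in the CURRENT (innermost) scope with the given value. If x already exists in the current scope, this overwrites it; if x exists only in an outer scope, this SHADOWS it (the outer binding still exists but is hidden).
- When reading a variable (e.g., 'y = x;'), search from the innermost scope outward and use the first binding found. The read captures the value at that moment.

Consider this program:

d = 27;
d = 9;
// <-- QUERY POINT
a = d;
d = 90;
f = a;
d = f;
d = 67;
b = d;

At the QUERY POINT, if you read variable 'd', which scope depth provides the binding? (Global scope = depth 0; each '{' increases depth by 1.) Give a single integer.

Answer: 0

Derivation:
Step 1: declare d=27 at depth 0
Step 2: declare d=9 at depth 0
Visible at query point: d=9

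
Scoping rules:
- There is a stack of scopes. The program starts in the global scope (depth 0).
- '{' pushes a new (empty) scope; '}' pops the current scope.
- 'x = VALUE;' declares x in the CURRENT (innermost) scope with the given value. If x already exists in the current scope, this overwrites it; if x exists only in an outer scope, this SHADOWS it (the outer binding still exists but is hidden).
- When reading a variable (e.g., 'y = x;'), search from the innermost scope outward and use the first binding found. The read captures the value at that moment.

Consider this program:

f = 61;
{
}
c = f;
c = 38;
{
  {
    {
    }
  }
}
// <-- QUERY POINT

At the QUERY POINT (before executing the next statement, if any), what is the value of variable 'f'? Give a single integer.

Step 1: declare f=61 at depth 0
Step 2: enter scope (depth=1)
Step 3: exit scope (depth=0)
Step 4: declare c=(read f)=61 at depth 0
Step 5: declare c=38 at depth 0
Step 6: enter scope (depth=1)
Step 7: enter scope (depth=2)
Step 8: enter scope (depth=3)
Step 9: exit scope (depth=2)
Step 10: exit scope (depth=1)
Step 11: exit scope (depth=0)
Visible at query point: c=38 f=61

Answer: 61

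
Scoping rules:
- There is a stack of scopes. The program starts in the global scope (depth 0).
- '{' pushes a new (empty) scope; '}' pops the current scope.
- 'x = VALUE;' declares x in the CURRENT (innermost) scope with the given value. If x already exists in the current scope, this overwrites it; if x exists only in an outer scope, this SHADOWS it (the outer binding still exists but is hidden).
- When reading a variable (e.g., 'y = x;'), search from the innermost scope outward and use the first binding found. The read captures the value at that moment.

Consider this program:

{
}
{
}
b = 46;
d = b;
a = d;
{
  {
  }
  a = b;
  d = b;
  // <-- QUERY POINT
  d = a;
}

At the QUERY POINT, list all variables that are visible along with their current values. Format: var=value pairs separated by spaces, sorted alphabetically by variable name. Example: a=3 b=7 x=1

Step 1: enter scope (depth=1)
Step 2: exit scope (depth=0)
Step 3: enter scope (depth=1)
Step 4: exit scope (depth=0)
Step 5: declare b=46 at depth 0
Step 6: declare d=(read b)=46 at depth 0
Step 7: declare a=(read d)=46 at depth 0
Step 8: enter scope (depth=1)
Step 9: enter scope (depth=2)
Step 10: exit scope (depth=1)
Step 11: declare a=(read b)=46 at depth 1
Step 12: declare d=(read b)=46 at depth 1
Visible at query point: a=46 b=46 d=46

Answer: a=46 b=46 d=46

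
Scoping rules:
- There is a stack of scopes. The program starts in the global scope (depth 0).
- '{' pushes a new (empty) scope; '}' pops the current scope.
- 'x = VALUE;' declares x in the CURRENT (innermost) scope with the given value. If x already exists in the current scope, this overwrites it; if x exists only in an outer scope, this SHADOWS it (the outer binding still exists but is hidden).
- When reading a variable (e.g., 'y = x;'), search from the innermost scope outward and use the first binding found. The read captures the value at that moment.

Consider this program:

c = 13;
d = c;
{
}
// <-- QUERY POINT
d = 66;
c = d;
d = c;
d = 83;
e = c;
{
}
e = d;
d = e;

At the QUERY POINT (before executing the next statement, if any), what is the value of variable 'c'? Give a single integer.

Answer: 13

Derivation:
Step 1: declare c=13 at depth 0
Step 2: declare d=(read c)=13 at depth 0
Step 3: enter scope (depth=1)
Step 4: exit scope (depth=0)
Visible at query point: c=13 d=13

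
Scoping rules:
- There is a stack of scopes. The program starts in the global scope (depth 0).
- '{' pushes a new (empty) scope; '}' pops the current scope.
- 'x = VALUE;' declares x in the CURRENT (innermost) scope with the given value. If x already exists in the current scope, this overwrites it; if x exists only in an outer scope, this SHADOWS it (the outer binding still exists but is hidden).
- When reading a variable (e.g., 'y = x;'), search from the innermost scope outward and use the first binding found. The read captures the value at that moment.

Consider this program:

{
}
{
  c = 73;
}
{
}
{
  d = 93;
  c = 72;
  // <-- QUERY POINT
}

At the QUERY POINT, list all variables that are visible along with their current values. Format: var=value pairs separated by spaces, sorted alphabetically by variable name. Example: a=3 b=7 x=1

Step 1: enter scope (depth=1)
Step 2: exit scope (depth=0)
Step 3: enter scope (depth=1)
Step 4: declare c=73 at depth 1
Step 5: exit scope (depth=0)
Step 6: enter scope (depth=1)
Step 7: exit scope (depth=0)
Step 8: enter scope (depth=1)
Step 9: declare d=93 at depth 1
Step 10: declare c=72 at depth 1
Visible at query point: c=72 d=93

Answer: c=72 d=93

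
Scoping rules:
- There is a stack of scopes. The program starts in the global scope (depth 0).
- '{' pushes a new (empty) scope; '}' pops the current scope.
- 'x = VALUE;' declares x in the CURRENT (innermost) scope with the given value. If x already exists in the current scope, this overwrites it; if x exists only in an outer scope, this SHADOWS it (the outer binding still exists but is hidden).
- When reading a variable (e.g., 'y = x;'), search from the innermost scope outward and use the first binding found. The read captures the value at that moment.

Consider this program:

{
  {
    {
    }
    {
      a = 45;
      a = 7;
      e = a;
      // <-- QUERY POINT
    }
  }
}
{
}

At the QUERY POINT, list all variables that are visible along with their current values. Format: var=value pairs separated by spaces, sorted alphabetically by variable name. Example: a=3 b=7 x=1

Answer: a=7 e=7

Derivation:
Step 1: enter scope (depth=1)
Step 2: enter scope (depth=2)
Step 3: enter scope (depth=3)
Step 4: exit scope (depth=2)
Step 5: enter scope (depth=3)
Step 6: declare a=45 at depth 3
Step 7: declare a=7 at depth 3
Step 8: declare e=(read a)=7 at depth 3
Visible at query point: a=7 e=7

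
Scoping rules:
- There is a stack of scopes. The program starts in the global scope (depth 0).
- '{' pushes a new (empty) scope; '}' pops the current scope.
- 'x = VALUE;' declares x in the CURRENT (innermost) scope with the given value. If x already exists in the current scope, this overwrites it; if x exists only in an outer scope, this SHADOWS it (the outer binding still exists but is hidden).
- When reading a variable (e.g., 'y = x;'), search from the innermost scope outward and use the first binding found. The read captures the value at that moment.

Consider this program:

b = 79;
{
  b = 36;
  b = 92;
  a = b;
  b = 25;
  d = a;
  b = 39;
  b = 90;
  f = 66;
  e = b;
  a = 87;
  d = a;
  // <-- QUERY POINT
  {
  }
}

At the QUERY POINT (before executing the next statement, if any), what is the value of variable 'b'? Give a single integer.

Answer: 90

Derivation:
Step 1: declare b=79 at depth 0
Step 2: enter scope (depth=1)
Step 3: declare b=36 at depth 1
Step 4: declare b=92 at depth 1
Step 5: declare a=(read b)=92 at depth 1
Step 6: declare b=25 at depth 1
Step 7: declare d=(read a)=92 at depth 1
Step 8: declare b=39 at depth 1
Step 9: declare b=90 at depth 1
Step 10: declare f=66 at depth 1
Step 11: declare e=(read b)=90 at depth 1
Step 12: declare a=87 at depth 1
Step 13: declare d=(read a)=87 at depth 1
Visible at query point: a=87 b=90 d=87 e=90 f=66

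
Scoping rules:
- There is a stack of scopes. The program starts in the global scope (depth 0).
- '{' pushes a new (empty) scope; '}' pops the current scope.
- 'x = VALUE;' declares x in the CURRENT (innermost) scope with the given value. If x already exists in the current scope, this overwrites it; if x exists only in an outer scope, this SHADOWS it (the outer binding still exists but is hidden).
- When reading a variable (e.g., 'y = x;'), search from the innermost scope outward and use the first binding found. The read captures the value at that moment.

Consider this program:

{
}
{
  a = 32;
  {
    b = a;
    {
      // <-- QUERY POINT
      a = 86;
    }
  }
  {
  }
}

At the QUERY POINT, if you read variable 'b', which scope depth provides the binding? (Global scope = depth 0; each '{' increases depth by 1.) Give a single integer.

Step 1: enter scope (depth=1)
Step 2: exit scope (depth=0)
Step 3: enter scope (depth=1)
Step 4: declare a=32 at depth 1
Step 5: enter scope (depth=2)
Step 6: declare b=(read a)=32 at depth 2
Step 7: enter scope (depth=3)
Visible at query point: a=32 b=32

Answer: 2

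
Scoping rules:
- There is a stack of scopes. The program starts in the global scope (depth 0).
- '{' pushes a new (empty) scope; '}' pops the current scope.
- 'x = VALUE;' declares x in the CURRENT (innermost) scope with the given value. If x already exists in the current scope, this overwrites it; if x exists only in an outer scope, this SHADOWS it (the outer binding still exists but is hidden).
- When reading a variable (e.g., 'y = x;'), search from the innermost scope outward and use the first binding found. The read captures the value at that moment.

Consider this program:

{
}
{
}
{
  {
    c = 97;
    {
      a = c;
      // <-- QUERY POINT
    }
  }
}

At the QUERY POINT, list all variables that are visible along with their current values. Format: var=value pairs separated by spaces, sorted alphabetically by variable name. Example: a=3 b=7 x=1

Answer: a=97 c=97

Derivation:
Step 1: enter scope (depth=1)
Step 2: exit scope (depth=0)
Step 3: enter scope (depth=1)
Step 4: exit scope (depth=0)
Step 5: enter scope (depth=1)
Step 6: enter scope (depth=2)
Step 7: declare c=97 at depth 2
Step 8: enter scope (depth=3)
Step 9: declare a=(read c)=97 at depth 3
Visible at query point: a=97 c=97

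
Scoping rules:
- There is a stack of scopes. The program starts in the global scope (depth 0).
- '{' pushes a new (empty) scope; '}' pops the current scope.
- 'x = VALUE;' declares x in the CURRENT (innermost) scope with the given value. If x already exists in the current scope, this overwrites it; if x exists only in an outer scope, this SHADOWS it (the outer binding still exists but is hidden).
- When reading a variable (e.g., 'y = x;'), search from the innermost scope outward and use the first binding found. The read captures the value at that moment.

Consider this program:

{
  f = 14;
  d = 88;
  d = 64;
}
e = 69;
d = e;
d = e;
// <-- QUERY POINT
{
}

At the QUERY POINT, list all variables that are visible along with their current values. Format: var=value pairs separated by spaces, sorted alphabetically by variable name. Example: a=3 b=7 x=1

Step 1: enter scope (depth=1)
Step 2: declare f=14 at depth 1
Step 3: declare d=88 at depth 1
Step 4: declare d=64 at depth 1
Step 5: exit scope (depth=0)
Step 6: declare e=69 at depth 0
Step 7: declare d=(read e)=69 at depth 0
Step 8: declare d=(read e)=69 at depth 0
Visible at query point: d=69 e=69

Answer: d=69 e=69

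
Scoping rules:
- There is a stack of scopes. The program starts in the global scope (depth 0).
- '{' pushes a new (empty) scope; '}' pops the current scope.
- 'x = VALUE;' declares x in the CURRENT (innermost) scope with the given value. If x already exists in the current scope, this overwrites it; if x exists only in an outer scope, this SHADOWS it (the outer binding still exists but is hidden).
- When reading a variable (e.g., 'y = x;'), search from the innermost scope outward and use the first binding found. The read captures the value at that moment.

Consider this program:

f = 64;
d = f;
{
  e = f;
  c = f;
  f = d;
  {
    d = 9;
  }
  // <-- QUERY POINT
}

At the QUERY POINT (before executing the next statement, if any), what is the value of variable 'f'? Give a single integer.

Answer: 64

Derivation:
Step 1: declare f=64 at depth 0
Step 2: declare d=(read f)=64 at depth 0
Step 3: enter scope (depth=1)
Step 4: declare e=(read f)=64 at depth 1
Step 5: declare c=(read f)=64 at depth 1
Step 6: declare f=(read d)=64 at depth 1
Step 7: enter scope (depth=2)
Step 8: declare d=9 at depth 2
Step 9: exit scope (depth=1)
Visible at query point: c=64 d=64 e=64 f=64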